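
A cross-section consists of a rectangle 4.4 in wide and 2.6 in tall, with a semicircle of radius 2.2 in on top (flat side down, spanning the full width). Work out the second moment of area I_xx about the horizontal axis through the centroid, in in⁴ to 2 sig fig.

I_xx ≈ 32 in⁴

Split into non-overlapping primitives; take the origin at the lower-left of the bounding box.
Rectangular body: 4.4 × 2.6, A = 11.44 in², y = 1.3 in, Ī = 6.445 in⁴.
Semicircular cap: semicircle r = 2.2, A = 7.603 in², y = 3.534 in, Ī = 2.571 in⁴.
Centroid: ȳ = ΣA·y / ΣA = 2.192 in.
Transfer each piece to the horizontal axis through the centroid using Ī + A·d² with d = y − 2.192:
  rectangular body: d = -0.8918 in → contributes +15.54 in⁴
  semicircular cap: d = 1.342 in → contributes +16.26 in⁴
Total I = 31.8 in⁴.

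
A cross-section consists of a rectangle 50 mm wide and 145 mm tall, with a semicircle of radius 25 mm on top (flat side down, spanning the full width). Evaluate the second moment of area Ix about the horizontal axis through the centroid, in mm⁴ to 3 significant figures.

Ix ≈ 1.87 × 10⁷ mm⁴

Break the section into simple shapes (no overlaps), measuring from the bottom-left corner of the bounding box.
Rectangular body: 50 × 145, A = 7 250 mm², y = 72.5 mm, Ī = 12 702 604 mm⁴.
Semicircular cap: semicircle r = 25, A = 981.75 mm², y = 155.61 mm, Ī = 42 874 mm⁴.
Centroid: ȳ = ΣA·y / ΣA = 82.412 mm.
Transfer each piece to the horizontal axis through the centroid using Ī + A·d² with d = y − 82.412:
  rectangular body: d = -9.912 mm → contributes +13 414 905 mm⁴
  semicircular cap: d = 73.198 mm → contributes +5 303 068 mm⁴
Total I = 18 717 974 mm⁴.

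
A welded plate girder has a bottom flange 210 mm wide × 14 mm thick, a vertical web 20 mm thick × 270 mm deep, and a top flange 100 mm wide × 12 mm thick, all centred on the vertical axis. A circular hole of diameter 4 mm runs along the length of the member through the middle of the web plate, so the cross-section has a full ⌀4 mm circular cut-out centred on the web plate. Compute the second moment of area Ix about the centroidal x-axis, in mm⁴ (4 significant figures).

Ix ≈ 1.095 × 10⁸ mm⁴

Treat the section as a set of non-overlapping primitives; coordinates are from the bounding-box lower-left.
Bottom plate: 210 × 14, A = 2 940 mm², y = 7 mm, Ī = 48 020 mm⁴.
Web plate: 20 × 270, A = 5 400 mm², y = 149 mm, Ī = 32 805 000 mm⁴.
Top plate: 100 × 12, A = 1 200 mm², y = 290 mm, Ī = 14 400 mm⁴.
Hole (subtracted): ⌀4, A = 12.5664 mm², y = 149 mm, Ī = 12.5664 mm⁴.
Centroid: ȳ = ΣA·y / ΣA = 122.941 mm.
Transfer each piece to the centroidal x-axis using Ī + A·d² with d = y − 122.941:
  bottom plate: d = -115.941 mm → contributes +39 568 098 mm⁴
  web plate: d = 26.0595 mm → contributes +36 472 122 mm⁴
  top plate: d = 167.059 mm → contributes +33 505 045 mm⁴
  hole: d = 26.0595 mm → contributes −8546.35 mm⁴
Total I = 109 536 719 mm⁴.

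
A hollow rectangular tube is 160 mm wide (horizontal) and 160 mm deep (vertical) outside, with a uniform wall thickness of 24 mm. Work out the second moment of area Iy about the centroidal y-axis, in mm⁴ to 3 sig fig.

Decompose the section into non-overlapping parts with the origin at the bottom-left of its bounding rectangle.
Outer rectangle: 160 × 160, A = 25 600 mm², x = 80 mm, Ī = 54 613 333 mm⁴.
Inner void (subtracted): 112 × 112, A = 12 544 mm², x = 80 mm, Ī = 13 112 661 mm⁴.
By symmetry the centroid is at mid-width, x̄ = 80 mm.
All pieces are centred on the centroidal y-axis, so I = ΣĪ (holes subtracted) = 41 500 672 mm⁴.

Iy ≈ 4.15 × 10⁷ mm⁴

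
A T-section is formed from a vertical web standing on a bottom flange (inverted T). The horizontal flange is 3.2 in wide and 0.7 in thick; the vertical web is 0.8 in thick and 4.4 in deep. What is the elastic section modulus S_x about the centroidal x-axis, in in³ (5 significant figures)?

S_x ≈ 4.5968 in³

Break the section into simple shapes (no overlaps), measuring from the bottom-left corner of the bounding box.
Flange: 3.2 × 0.7, A = 2.24 in², y = 0.35 in, Ī = 0.09146667 in⁴.
Web: 0.8 × 4.4, A = 3.52 in², y = 2.9 in, Ī = 5.678933 in⁴.
Centroid: ȳ = ΣA·y / ΣA = 1.908333 in.
Transfer each piece to the centroidal x-axis using Ī + A·d² with d = y − 1.908333:
  flange: d = -1.558333 in → contributes +5.531089 in⁴
  web: d = 0.9916667 in → contributes +9.140511 in⁴
Total I = 14.6716 in⁴.
Extreme fibre distance c = 3.191667 in; S = I/c = 4.596846 in³.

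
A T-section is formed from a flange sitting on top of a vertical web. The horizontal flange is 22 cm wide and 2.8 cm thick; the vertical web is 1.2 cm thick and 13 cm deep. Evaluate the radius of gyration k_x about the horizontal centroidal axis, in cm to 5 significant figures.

Treat the section as a set of non-overlapping primitives; coordinates are from the bounding-box lower-left.
Flange: 22 × 2.8, A = 61.6 cm², y = 14.4 cm, Ī = 40.24533 cm⁴.
Web: 1.2 × 13, A = 15.6 cm², y = 6.5 cm, Ī = 219.7 cm⁴.
Centroid: ȳ = ΣA·y / ΣA = 12.80363 cm.
Transfer each piece to the horizontal centroidal axis using Ī + A·d² with d = y − 12.80363:
  flange: d = 1.596373 cm → contributes +197.2272 cm⁴
  web: d = -6.303627 cm → contributes +839.5771 cm⁴
Total I = 1036.804 cm⁴.
Radius of gyration: k = √(I/A) = √(1036.804 / 77.2) = 3.664711 cm.

k_x ≈ 3.6647 cm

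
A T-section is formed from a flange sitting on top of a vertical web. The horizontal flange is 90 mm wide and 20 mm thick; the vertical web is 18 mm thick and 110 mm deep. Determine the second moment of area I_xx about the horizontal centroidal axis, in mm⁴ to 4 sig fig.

Treat the section as a set of non-overlapping primitives; coordinates are from the bounding-box lower-left.
Flange: 90 × 20, A = 1 800 mm², y = 120 mm, Ī = 60 000 mm⁴.
Web: 18 × 110, A = 1 980 mm², y = 55 mm, Ī = 1 996 500 mm⁴.
Centroid: ȳ = ΣA·y / ΣA = 85.9524 mm.
Transfer each piece to the horizontal centroidal axis using Ī + A·d² with d = y − 85.9524:
  flange: d = 34.0476 mm → contributes +2 146 633 mm⁴
  web: d = -30.9524 mm → contributes +3 893 439 mm⁴
Total I = 6 040 071 mm⁴.

I_xx ≈ 6.040 × 10⁶ mm⁴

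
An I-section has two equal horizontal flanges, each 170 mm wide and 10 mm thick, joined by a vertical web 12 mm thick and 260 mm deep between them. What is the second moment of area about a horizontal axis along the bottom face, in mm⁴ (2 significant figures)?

I_base ≈ 2.1 × 10⁸ mm⁴

Split into non-overlapping primitives; take the origin at the lower-left of the bounding box.
Bottom flange: 170 × 10, A = 1 700 mm², y = 5 mm, Ī = 14 167 mm⁴.
Web: 12 × 260, A = 3 120 mm², y = 140 mm, Ī = 17 576 000 mm⁴.
Top flange: 170 × 10, A = 1 700 mm², y = 275 mm, Ī = 14 167 mm⁴.
Transfer each piece to the bottom edge using Ī + A·d² with d = y − 0:
  bottom flange: d = 5 mm → contributes +56 667 mm⁴
  web: d = 140 mm → contributes +78 728 000 mm⁴
  top flange: d = 275 mm → contributes +128 576 667 mm⁴
Total I = 207 361 333 mm⁴.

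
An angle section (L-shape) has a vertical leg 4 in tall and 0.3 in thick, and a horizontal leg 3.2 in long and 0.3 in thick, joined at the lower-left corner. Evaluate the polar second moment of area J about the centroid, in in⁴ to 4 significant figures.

Break the section into simple shapes (no overlaps), measuring from the bottom-left corner of the bounding box.
Vertical leg: 0.3 × 4, A = 1.2 in², y = 2 in, Ī = 1.6 in⁴.
Horizontal leg (remainder): 2.9 × 0.3, A = 0.87 in², y = 0.15 in, Ī = 0.006525 in⁴.
Centroid: ȳ = ΣA·y / ΣA = 1.22246 in.
Transfer each piece to the centroidal x-axis using Ī + A·d² with d = y − 1.22246:
  vertical leg: d = 0.777536 in → contributes +2.32548 in⁴
  horizontal leg (remainder): d = -1.07246 in → contributes +1.00718 in⁴
Total I = 3.33266 in⁴.
For the y-axis: x̄ = 0.822464 in.
Repeating about the centroidal y-axis gives I_y = 1.90986 in⁴.
Polar second moment: J = I_x + I_y = 5.24251 in⁴.

J ≈ 5.243 in⁴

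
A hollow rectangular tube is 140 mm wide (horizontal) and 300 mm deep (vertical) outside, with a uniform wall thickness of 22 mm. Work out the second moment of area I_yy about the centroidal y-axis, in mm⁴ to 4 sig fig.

Break the section into simple shapes (no overlaps), measuring from the bottom-left corner of the bounding box.
Outer rectangle: 140 × 300, A = 42 000 mm², x = 70 mm, Ī = 68 600 000 mm⁴.
Inner void (subtracted): 96 × 256, A = 24 576 mm², x = 70 mm, Ī = 18 874 368 mm⁴.
By symmetry the centroid is at mid-width, x̄ = 70 mm.
All pieces are centred on the centroidal y-axis, so I = ΣĪ (holes subtracted) = 49 725 632 mm⁴.

I_yy ≈ 4.973 × 10⁷ mm⁴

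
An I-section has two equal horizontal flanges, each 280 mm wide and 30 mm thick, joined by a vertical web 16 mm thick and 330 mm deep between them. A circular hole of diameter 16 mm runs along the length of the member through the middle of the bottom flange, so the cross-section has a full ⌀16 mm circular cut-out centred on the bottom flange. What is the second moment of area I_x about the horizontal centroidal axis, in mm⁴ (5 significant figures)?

I_x ≈ 5.8692 × 10⁸ mm⁴

Break the section into simple shapes (no overlaps), measuring from the bottom-left corner of the bounding box.
Bottom flange: 280 × 30, A = 8 400 mm², y = 15 mm, Ī = 630 000 mm⁴.
Web: 16 × 330, A = 5 280 mm², y = 195 mm, Ī = 47 916 000 mm⁴.
Top flange: 280 × 30, A = 8 400 mm², y = 375 mm, Ī = 630 000 mm⁴.
Hole (subtracted): ⌀16, A = 201.0619 mm², y = 15 mm, Ī = 3216.991 mm⁴.
Centroid: ȳ = ΣA·y / ΣA = 196.6542 mm.
Transfer each piece to the horizontal centroidal axis using Ī + A·d² with d = y − 196.6542:
  bottom flange: d = -181.6542 mm → contributes +277 815 148 mm⁴
  web: d = -1.654155 mm → contributes +47 930 447 mm⁴
  top flange: d = 178.3458 mm → contributes +267 810 821 mm⁴
  hole: d = -181.6542 mm → contributes −6 637 905 mm⁴
Total I = 586 918 511 mm⁴.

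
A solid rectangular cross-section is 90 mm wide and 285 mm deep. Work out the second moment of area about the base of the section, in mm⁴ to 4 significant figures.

The section: 90 × 285, A = 25 650 mm², y = 142.5 mm, Ī = 173 618 438 mm⁴.
Transfer it to a horizontal axis along the bottom face using Ī + A·d² with d = y − 0:
  the section: d = 142.5 mm → contributes +694 473 750 mm⁴
Total I = 694 473 750 mm⁴.

I_base ≈ 6.945 × 10⁸ mm⁴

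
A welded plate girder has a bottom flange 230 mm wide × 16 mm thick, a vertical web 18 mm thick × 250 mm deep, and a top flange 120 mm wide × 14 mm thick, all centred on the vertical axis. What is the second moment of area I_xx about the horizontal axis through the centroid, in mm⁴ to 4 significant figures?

Decompose the section into non-overlapping parts with the origin at the bottom-left of its bounding rectangle.
Bottom plate: 230 × 16, A = 3 680 mm², y = 8 mm, Ī = 78506.7 mm⁴.
Web plate: 18 × 250, A = 4 500 mm², y = 141 mm, Ī = 23 437 500 mm⁴.
Top plate: 120 × 14, A = 1 680 mm², y = 273 mm, Ī = 27 440 mm⁴.
Centroid: ȳ = ΣA·y / ΣA = 113.852 mm.
Transfer each piece to the horizontal axis through the centroid using Ī + A·d² with d = y − 113.852:
  bottom plate: d = -105.852 mm → contributes +41 311 547 mm⁴
  web plate: d = 27.1481 mm → contributes +26 754 080 mm⁴
  top plate: d = 159.148 mm → contributes +42 578 663 mm⁴
Total I = 110 644 290 mm⁴.

I_xx ≈ 1.106 × 10⁸ mm⁴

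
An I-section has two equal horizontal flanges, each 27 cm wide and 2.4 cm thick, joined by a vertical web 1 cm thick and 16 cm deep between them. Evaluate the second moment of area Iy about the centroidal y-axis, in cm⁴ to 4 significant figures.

Decompose the section into non-overlapping parts with the origin at the bottom-left of its bounding rectangle.
Bottom flange: 27 × 2.4, A = 64.8 cm², x = 13.5 cm, Ī = 3936.6 cm⁴.
Web: 1 × 16, A = 16 cm², x = 13.5 cm, Ī = 1.33333 cm⁴.
Top flange: 27 × 2.4, A = 64.8 cm², x = 13.5 cm, Ī = 3936.6 cm⁴.
By symmetry the centroid is at mid-width, x̄ = 13.5 cm.
All pieces are centred on the centroidal y-axis, so I = ΣĪ = 7874.53 cm⁴.

Iy ≈ 7875 cm⁴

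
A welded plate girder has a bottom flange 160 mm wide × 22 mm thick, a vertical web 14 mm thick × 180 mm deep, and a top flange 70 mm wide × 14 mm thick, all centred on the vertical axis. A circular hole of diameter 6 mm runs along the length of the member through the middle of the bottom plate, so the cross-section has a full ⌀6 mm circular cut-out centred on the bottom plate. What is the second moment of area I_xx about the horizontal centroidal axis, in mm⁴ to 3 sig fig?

I_xx ≈ 4.23 × 10⁷ mm⁴

Treat the section as a set of non-overlapping primitives; coordinates are from the bounding-box lower-left.
Bottom plate: 160 × 22, A = 3 520 mm², y = 11 mm, Ī = 141 973 mm⁴.
Web plate: 14 × 180, A = 2 520 mm², y = 112 mm, Ī = 6 804 000 mm⁴.
Top plate: 70 × 14, A = 980 mm², y = 209 mm, Ī = 16 007 mm⁴.
Hole (subtracted): ⌀6, A = 28.274 mm², y = 11 mm, Ī = 63.617 mm⁴.
Centroid: ȳ = ΣA·y / ΣA = 75.156 mm.
Transfer each piece to the horizontal centroidal axis using Ī + A·d² with d = y − 75.156:
  bottom plate: d = -64.156 mm → contributes +14 630 192 mm⁴
  web plate: d = 36.844 mm → contributes +10 224 881 mm⁴
  top plate: d = 133.84 mm → contributes +17 571 982 mm⁴
  hole: d = -64.156 mm → contributes −116 440 mm⁴
Total I = 42 310 615 mm⁴.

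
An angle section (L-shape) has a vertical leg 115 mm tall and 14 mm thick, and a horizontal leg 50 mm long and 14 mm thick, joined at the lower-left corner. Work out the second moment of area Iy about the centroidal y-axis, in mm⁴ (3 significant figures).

Break the section into simple shapes (no overlaps), measuring from the bottom-left corner of the bounding box.
Vertical leg: 14 × 115, A = 1 610 mm², x = 7 mm, Ī = 26 297 mm⁴.
Horizontal leg (remainder): 36 × 14, A = 504 mm², x = 32 mm, Ī = 54 432 mm⁴.
Centroid: x̄ = ΣA·x / ΣA = 12.96 mm.
Transfer each piece to the centroidal y-axis using Ī + A·d² with d = x − 12.96:
  vertical leg: d = -5.9603 mm → contributes +83 492 mm⁴
  horizontal leg (remainder): d = 19.04 mm → contributes +237 138 mm⁴
Total I = 320 629 mm⁴.

Iy ≈ 3.21 × 10⁵ mm⁴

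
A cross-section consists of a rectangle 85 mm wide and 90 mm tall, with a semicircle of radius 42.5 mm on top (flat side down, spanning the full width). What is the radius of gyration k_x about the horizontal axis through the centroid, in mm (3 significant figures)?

Treat the section as a set of non-overlapping primitives; coordinates are from the bounding-box lower-left.
Rectangular body: 85 × 90, A = 7 650 mm², y = 45 mm, Ī = 5 163 750 mm⁴.
Semicircular cap: semicircle r = 42.5, A = 2837.3 mm², y = 108.04 mm, Ī = 358 086 mm⁴.
Centroid: ȳ = ΣA·y / ΣA = 62.054 mm.
Transfer each piece to the horizontal axis through the centroid using Ī + A·d² with d = y − 62.054:
  rectangular body: d = -17.054 mm → contributes +7 388 762 mm⁴
  semicircular cap: d = 45.983 mm → contributes +6 357 324 mm⁴
Total I = 13 746 086 mm⁴.
Radius of gyration: k = √(I/A) = √(13 746 086 / 10 487) = 36.204 mm.

k_x ≈ 36.2 mm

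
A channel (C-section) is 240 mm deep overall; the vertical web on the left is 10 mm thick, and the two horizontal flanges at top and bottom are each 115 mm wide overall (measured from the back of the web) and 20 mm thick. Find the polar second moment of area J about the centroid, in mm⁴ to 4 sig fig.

J ≈ 7.141 × 10⁷ mm⁴

Decompose the section into non-overlapping parts with the origin at the bottom-left of its bounding rectangle.
Web: 10 × 240, A = 2 400 mm², y = 120 mm, Ī = 11 520 000 mm⁴.
Top flange (beyond web): 105 × 20, A = 2 100 mm², y = 230 mm, Ī = 70 000 mm⁴.
Bottom flange (beyond web): 105 × 20, A = 2 100 mm², y = 10 mm, Ī = 70 000 mm⁴.
By symmetry the centroid is at mid-height, ȳ = 120 mm.
Transfer each piece to the centroidal x-axis using Ī + A·d² with d = y − 120:
  web: d = 0 mm → contributes +11 520 000 mm⁴
  top flange (beyond web): d = 110 mm → contributes +25 480 000 mm⁴
  bottom flange (beyond web): d = -110 mm → contributes +25 480 000 mm⁴
Total I = 62 480 000 mm⁴.
For the y-axis: x̄ = 41.5909 mm.
Repeating about the centroidal y-axis gives I_y = 8 928 295 mm⁴.
Polar second moment: J = I_x + I_y = 71 408 295 mm⁴.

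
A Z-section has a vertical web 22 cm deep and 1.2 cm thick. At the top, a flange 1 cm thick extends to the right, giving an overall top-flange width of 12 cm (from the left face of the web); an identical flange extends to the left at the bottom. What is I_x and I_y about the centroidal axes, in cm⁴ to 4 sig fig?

Decompose the section into non-overlapping parts with the origin at the bottom-left of its bounding rectangle.
Web: 1.2 × 22, A = 26.4 cm², y = 11 cm, Ī = 1064.8 cm⁴.
Top flange (beyond web): 10.8 × 1, A = 10.8 cm², y = 21.5 cm, Ī = 0.9 cm⁴.
Bottom flange (beyond web): 10.8 × 1, A = 10.8 cm², y = 0.5 cm, Ī = 0.9 cm⁴.
Centroid: ȳ = ΣA·y / ΣA = 11 cm.
Transfer each piece to the centroidal x-axis using Ī + A·d² with d = y − 11:
  web: d = 0 cm → contributes +1064.8 cm⁴
  top flange (beyond web): d = 10.5 cm → contributes +1191.6 cm⁴
  bottom flange (beyond web): d = -10.5 cm → contributes +1191.6 cm⁴
Total I = 3 448 cm⁴.
For the y-axis: x̄ = 11.4 cm.
Repeating about the centroidal y-axis gives I_y = 990.72 cm⁴.

I_x ≈ 3448 cm⁴, I_y ≈ 990.7 cm⁴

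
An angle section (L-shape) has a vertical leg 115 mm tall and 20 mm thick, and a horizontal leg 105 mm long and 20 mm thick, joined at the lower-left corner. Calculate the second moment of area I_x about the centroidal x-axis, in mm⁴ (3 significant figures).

I_x ≈ 4.80 × 10⁶ mm⁴

Break the section into simple shapes (no overlaps), measuring from the bottom-left corner of the bounding box.
Vertical leg: 20 × 115, A = 2 300 mm², y = 57.5 mm, Ī = 2 534 792 mm⁴.
Horizontal leg (remainder): 85 × 20, A = 1 700 mm², y = 10 mm, Ī = 56 667 mm⁴.
Centroid: ȳ = ΣA·y / ΣA = 37.313 mm.
Transfer each piece to the centroidal x-axis using Ī + A·d² with d = y − 37.313:
  vertical leg: d = 20.188 mm → contributes +3 472 123 mm⁴
  horizontal leg (remainder): d = -27.313 mm → contributes +1 324 820 mm⁴
Total I = 4 796 943 mm⁴.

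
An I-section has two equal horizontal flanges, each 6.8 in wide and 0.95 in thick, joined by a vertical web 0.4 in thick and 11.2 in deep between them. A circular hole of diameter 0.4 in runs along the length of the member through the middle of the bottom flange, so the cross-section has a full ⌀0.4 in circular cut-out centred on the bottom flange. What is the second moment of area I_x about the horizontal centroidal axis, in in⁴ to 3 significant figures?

I_x ≈ 520 in⁴

Break the section into simple shapes (no overlaps), measuring from the bottom-left corner of the bounding box.
Bottom flange: 6.8 × 0.95, A = 6.46 in², y = 0.475 in, Ī = 0.48585 in⁴.
Web: 0.4 × 11.2, A = 4.48 in², y = 6.55 in, Ī = 46.831 in⁴.
Top flange: 6.8 × 0.95, A = 6.46 in², y = 12.625 in, Ī = 0.48585 in⁴.
Hole (subtracted): ⌀0.4, A = 0.12566 in², y = 0.475 in, Ī = 0.0012566 in⁴.
Centroid: ȳ = ΣA·y / ΣA = 6.5942 in.
Transfer each piece to the horizontal centroidal axis using Ī + A·d² with d = y − 6.5942:
  bottom flange: d = -6.1192 in → contributes +242.38 in⁴
  web: d = -0.044193 in → contributes +46.84 in⁴
  top flange: d = 6.0308 in → contributes +235.44 in⁴
  hole: d = -6.1192 in → contributes −4.7067 in⁴
Total I = 519.95 in⁴.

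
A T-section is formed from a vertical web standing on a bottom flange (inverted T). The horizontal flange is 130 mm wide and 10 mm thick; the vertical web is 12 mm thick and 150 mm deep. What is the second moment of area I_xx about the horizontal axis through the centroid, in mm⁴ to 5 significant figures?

Treat the section as a set of non-overlapping primitives; coordinates are from the bounding-box lower-left.
Flange: 130 × 10, A = 1 300 mm², y = 5 mm, Ī = 10833.33 mm⁴.
Web: 12 × 150, A = 1 800 mm², y = 85 mm, Ī = 3 375 000 mm⁴.
Centroid: ȳ = ΣA·y / ΣA = 51.45161 mm.
Transfer each piece to the horizontal axis through the centroid using Ī + A·d² with d = y − 51.45161:
  flange: d = -46.45161 mm → contributes +2 815 911 mm⁴
  web: d = 33.54839 mm → contributes +5 400 890 mm⁴
Total I = 8 216 801 mm⁴.

I_xx ≈ 8.2168 × 10⁶ mm⁴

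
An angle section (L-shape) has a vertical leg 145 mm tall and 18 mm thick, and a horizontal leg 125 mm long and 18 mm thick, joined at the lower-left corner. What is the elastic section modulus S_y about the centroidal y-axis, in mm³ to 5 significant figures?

Split into non-overlapping primitives; take the origin at the lower-left of the bounding box.
Vertical leg: 18 × 145, A = 2 610 mm², x = 9 mm, Ī = 70 470 mm⁴.
Horizontal leg (remainder): 107 × 18, A = 1 926 mm², x = 71.5 mm, Ī = 1 837 565 mm⁴.
Centroid: x̄ = ΣA·x / ΣA = 35.5377 mm.
Transfer each piece to the centroidal y-axis using Ī + A·d² with d = x − 35.5377:
  vertical leg: d = -26.5377 mm → contributes +1 908 561 mm⁴
  horizontal leg (remainder): d = 35.9623 mm → contributes +4 328 436 mm⁴
Total I = 6 236 997 mm⁴.
Extreme fibre distance c = 89.4623 mm; S = I/c = 69716.48 mm³.

S_y ≈ 6.9716 × 10⁴ mm³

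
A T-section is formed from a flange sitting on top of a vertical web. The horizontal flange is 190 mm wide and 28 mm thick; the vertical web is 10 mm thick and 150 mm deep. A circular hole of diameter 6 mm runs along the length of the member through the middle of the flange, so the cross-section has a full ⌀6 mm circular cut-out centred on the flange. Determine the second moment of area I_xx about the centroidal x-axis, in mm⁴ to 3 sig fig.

Treat the section as a set of non-overlapping primitives; coordinates are from the bounding-box lower-left.
Flange: 190 × 28, A = 5 320 mm², y = 164 mm, Ī = 347 573 mm⁴.
Web: 10 × 150, A = 1 500 mm², y = 75 mm, Ī = 2 812 500 mm⁴.
Hole (subtracted): ⌀6, A = 28.274 mm², y = 164 mm, Ī = 63.617 mm⁴.
Centroid: ȳ = ΣA·y / ΣA = 144.34 mm.
Transfer each piece to the centroidal x-axis using Ī + A·d² with d = y − 144.34:
  flange: d = 19.656 mm → contributes +2 403 056 mm⁴
  web: d = -69.344 mm → contributes +10 025 329 mm⁴
  hole: d = 19.656 mm → contributes −10 988 mm⁴
Total I = 12 417 398 mm⁴.

I_xx ≈ 1.24 × 10⁷ mm⁴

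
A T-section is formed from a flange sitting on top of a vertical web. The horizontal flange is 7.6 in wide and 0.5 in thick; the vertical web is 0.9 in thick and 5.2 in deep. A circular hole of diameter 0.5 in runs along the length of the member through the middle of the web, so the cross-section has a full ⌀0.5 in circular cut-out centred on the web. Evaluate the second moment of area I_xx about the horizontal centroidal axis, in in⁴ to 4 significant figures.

Decompose the section into non-overlapping parts with the origin at the bottom-left of its bounding rectangle.
Flange: 7.6 × 0.5, A = 3.8 in², y = 5.45 in, Ī = 0.0791667 in⁴.
Web: 0.9 × 5.2, A = 4.68 in², y = 2.6 in, Ī = 10.5456 in⁴.
Hole (subtracted): ⌀0.5, A = 0.19635 in², y = 2.6 in, Ī = 0.00306796 in⁴.
Centroid: ȳ = ΣA·y / ΣA = 3.90739 in.
Transfer each piece to the horizontal centroidal axis using Ī + A·d² with d = y − 3.90739:
  flange: d = 1.54261 in → contributes +9.12177 in⁴
  web: d = -1.30739 in → contributes +18.545 in⁴
  hole: d = -1.30739 in → contributes −0.338684 in⁴
Total I = 27.3281 in⁴.

I_xx ≈ 27.33 in⁴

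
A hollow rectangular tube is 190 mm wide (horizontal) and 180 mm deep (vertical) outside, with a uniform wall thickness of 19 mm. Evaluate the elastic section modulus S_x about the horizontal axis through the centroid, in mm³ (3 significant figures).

Break the section into simple shapes (no overlaps), measuring from the bottom-left corner of the bounding box.
Outer rectangle: 190 × 180, A = 34 200 mm², y = 90 mm, Ī = 92 340 000 mm⁴.
Inner void (subtracted): 152 × 142, A = 21 584 mm², y = 90 mm, Ī = 36 268 315 mm⁴.
By symmetry the centroid is at mid-height, ȳ = 90 mm.
All pieces are centred on the horizontal axis through the centroid, so I = ΣĪ (holes subtracted) = 56 071 685 mm⁴.
Extreme fibre distance c = 90 mm; S = I/c = 623 019 mm³.

S_x ≈ 6.23 × 10⁵ mm³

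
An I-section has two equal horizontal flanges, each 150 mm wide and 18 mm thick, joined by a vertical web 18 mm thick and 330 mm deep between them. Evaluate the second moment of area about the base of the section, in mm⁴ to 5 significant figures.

I_base ≈ 5.9731 × 10⁸ mm⁴

Break the section into simple shapes (no overlaps), measuring from the bottom-left corner of the bounding box.
Bottom flange: 150 × 18, A = 2 700 mm², y = 9 mm, Ī = 72 900 mm⁴.
Web: 18 × 330, A = 5 940 mm², y = 183 mm, Ī = 53 905 500 mm⁴.
Top flange: 150 × 18, A = 2 700 mm², y = 357 mm, Ī = 72 900 mm⁴.
Transfer each piece to the base of the section using Ī + A·d² with d = y − 0:
  bottom flange: d = 9 mm → contributes +291 600 mm⁴
  web: d = 183 mm → contributes +252 830 160 mm⁴
  top flange: d = 357 mm → contributes +344 185 200 mm⁴
Total I = 597 306 960 mm⁴.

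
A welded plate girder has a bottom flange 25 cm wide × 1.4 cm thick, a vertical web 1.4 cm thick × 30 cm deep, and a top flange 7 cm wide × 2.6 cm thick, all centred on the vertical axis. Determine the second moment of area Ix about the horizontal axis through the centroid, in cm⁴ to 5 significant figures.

Decompose the section into non-overlapping parts with the origin at the bottom-left of its bounding rectangle.
Bottom plate: 25 × 1.4, A = 35 cm², y = 0.7 cm, Ī = 5.716667 cm⁴.
Web plate: 1.4 × 30, A = 42 cm², y = 16.4 cm, Ī = 3 150 cm⁴.
Top plate: 7 × 2.6, A = 18.2 cm², y = 32.7 cm, Ī = 10.25267 cm⁴.
Centroid: ȳ = ΣA·y / ΣA = 13.74412 cm.
Transfer each piece to the horizontal axis through the centroid using Ī + A·d² with d = y − 13.74412:
  bottom plate: d = -13.04412 cm → contributes +5960.932 cm⁴
  web plate: d = 2.655882 cm → contributes +3446.256 cm⁴
  top plate: d = 18.95588 cm → contributes +6549.976 cm⁴
Total I = 15957.16 cm⁴.

Ix ≈ 1.5957 × 10⁴ cm⁴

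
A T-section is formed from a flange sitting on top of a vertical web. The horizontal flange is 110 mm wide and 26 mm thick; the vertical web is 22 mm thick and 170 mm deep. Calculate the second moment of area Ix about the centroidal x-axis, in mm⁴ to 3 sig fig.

Break the section into simple shapes (no overlaps), measuring from the bottom-left corner of the bounding box.
Flange: 110 × 26, A = 2 860 mm², y = 183 mm, Ī = 161 113 mm⁴.
Web: 22 × 170, A = 3 740 mm², y = 85 mm, Ī = 9 007 167 mm⁴.
Centroid: ȳ = ΣA·y / ΣA = 127.47 mm.
Transfer each piece to the centroidal x-axis using Ī + A·d² with d = y − 127.47:
  flange: d = 55.533 mm → contributes +8 981 214 mm⁴
  web: d = -42.467 mm → contributes +15 751 949 mm⁴
Total I = 24 733 163 mm⁴.

Ix ≈ 2.47 × 10⁷ mm⁴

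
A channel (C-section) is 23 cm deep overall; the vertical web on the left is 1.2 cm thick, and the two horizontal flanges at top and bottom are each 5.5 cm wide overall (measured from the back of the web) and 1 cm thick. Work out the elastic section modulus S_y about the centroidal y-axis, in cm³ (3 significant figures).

S_y ≈ 15.6 cm³

Treat the section as a set of non-overlapping primitives; coordinates are from the bounding-box lower-left.
Web: 1.2 × 23, A = 27.6 cm², x = 0.6 cm, Ī = 3.312 cm⁴.
Top flange (beyond web): 4.3 × 1, A = 4.3 cm², x = 3.35 cm, Ī = 6.6256 cm⁴.
Bottom flange (beyond web): 4.3 × 1, A = 4.3 cm², x = 3.35 cm, Ī = 6.6256 cm⁴.
Centroid: x̄ = ΣA·x / ΣA = 1.2533 cm.
Transfer each piece to the centroidal y-axis using Ī + A·d² with d = x − 1.2533:
  web: d = -0.65331 cm → contributes +15.092 cm⁴
  top flange (beyond web): d = 2.0967 cm → contributes +25.529 cm⁴
  bottom flange (beyond web): d = 2.0967 cm → contributes +25.529 cm⁴
Total I = 66.15 cm⁴.
Extreme fibre distance c = 4.2467 cm; S = I/c = 15.577 cm³.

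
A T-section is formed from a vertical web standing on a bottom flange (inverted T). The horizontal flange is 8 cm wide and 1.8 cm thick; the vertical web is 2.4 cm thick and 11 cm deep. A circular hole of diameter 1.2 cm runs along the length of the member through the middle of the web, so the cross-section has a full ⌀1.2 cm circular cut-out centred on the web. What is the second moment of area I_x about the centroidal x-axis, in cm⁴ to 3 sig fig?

I_x ≈ 646 cm⁴

Break the section into simple shapes (no overlaps), measuring from the bottom-left corner of the bounding box.
Flange: 8 × 1.8, A = 14.4 cm², y = 0.9 cm, Ī = 3.888 cm⁴.
Web: 2.4 × 11, A = 26.4 cm², y = 7.3 cm, Ī = 266.2 cm⁴.
Hole (subtracted): ⌀1.2, A = 1.131 cm², y = 7.3 cm, Ī = 0.10179 cm⁴.
Centroid: ȳ = ΣA·y / ΣA = 4.9768 cm.
Transfer each piece to the centroidal x-axis using Ī + A·d² with d = y − 4.9768:
  flange: d = -4.0768 cm → contributes +243.22 cm⁴
  web: d = 2.3232 cm → contributes +408.69 cm⁴
  hole: d = 2.3232 cm → contributes −6.2061 cm⁴
Total I = 645.7 cm⁴.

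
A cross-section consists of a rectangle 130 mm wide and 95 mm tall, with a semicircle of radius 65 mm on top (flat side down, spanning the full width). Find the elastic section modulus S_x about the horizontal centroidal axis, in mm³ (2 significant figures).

S_x ≈ 4.1 × 10⁵ mm³

Split into non-overlapping primitives; take the origin at the lower-left of the bounding box.
Rectangular body: 130 × 95, A = 12 350 mm², y = 47.5 mm, Ī = 9 288 229 mm⁴.
Semicircular cap: semicircle r = 65, A = 6 637 mm², y = 122.6 mm, Ī = 1 959 230 mm⁴.
Centroid: ȳ = ΣA·y / ΣA = 73.75 mm.
Transfer each piece to the horizontal centroidal axis using Ī + A·d² with d = y − 73.75:
  rectangular body: d = -26.25 mm → contributes +17 795 552 mm⁴
  semicircular cap: d = 48.84 mm → contributes +17 790 410 mm⁴
Total I = 35 585 963 mm⁴.
Extreme fibre distance c = 86.25 mm; S = I/c = 412 572 mm³.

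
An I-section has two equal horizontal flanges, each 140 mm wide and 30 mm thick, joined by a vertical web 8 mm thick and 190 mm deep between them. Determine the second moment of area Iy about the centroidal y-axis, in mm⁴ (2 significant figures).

Iy ≈ 1.4 × 10⁷ mm⁴

Decompose the section into non-overlapping parts with the origin at the bottom-left of its bounding rectangle.
Bottom flange: 140 × 30, A = 4 200 mm², x = 70 mm, Ī = 6 860 000 mm⁴.
Web: 8 × 190, A = 1 520 mm², x = 70 mm, Ī = 8 107 mm⁴.
Top flange: 140 × 30, A = 4 200 mm², x = 70 mm, Ī = 6 860 000 mm⁴.
By symmetry the centroid is at mid-width, x̄ = 70 mm.
All pieces are centred on the centroidal y-axis, so I = ΣĪ = 13 728 107 mm⁴.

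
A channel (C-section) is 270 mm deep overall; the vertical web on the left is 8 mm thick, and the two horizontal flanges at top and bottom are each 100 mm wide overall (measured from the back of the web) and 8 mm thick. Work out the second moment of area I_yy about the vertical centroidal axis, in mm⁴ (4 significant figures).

I_yy ≈ 3.238 × 10⁶ mm⁴

Break the section into simple shapes (no overlaps), measuring from the bottom-left corner of the bounding box.
Web: 8 × 270, A = 2 160 mm², x = 4 mm, Ī = 11 520 mm⁴.
Top flange (beyond web): 92 × 8, A = 736 mm², x = 54 mm, Ī = 519 125 mm⁴.
Bottom flange (beyond web): 92 × 8, A = 736 mm², x = 54 mm, Ī = 519 125 mm⁴.
Centroid: x̄ = ΣA·x / ΣA = 24.2643 mm.
Transfer each piece to the vertical centroidal axis using Ī + A·d² with d = x − 24.2643:
  web: d = -20.2643 mm → contributes +898 508 mm⁴
  top flange (beyond web): d = 29.7357 mm → contributes +1 169 905 mm⁴
  bottom flange (beyond web): d = 29.7357 mm → contributes +1 169 905 mm⁴
Total I = 3 238 317 mm⁴.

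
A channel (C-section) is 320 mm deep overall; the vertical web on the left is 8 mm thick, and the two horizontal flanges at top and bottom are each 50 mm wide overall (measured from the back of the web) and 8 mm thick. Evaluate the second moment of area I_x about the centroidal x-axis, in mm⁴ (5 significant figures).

Break the section into simple shapes (no overlaps), measuring from the bottom-left corner of the bounding box.
Web: 8 × 320, A = 2 560 mm², y = 160 mm, Ī = 21 845 333 mm⁴.
Top flange (beyond web): 42 × 8, A = 336 mm², y = 316 mm, Ī = 1 792 mm⁴.
Bottom flange (beyond web): 42 × 8, A = 336 mm², y = 4 mm, Ī = 1 792 mm⁴.
By symmetry the centroid is at mid-height, ȳ = 160 mm.
Transfer each piece to the centroidal x-axis using Ī + A·d² with d = y − 160:
  web: d = 0 mm → contributes +21 845 333 mm⁴
  top flange (beyond web): d = 156 mm → contributes +8 178 688 mm⁴
  bottom flange (beyond web): d = -156 mm → contributes +8 178 688 mm⁴
Total I = 38 202 709 mm⁴.

I_x ≈ 3.8203 × 10⁷ mm⁴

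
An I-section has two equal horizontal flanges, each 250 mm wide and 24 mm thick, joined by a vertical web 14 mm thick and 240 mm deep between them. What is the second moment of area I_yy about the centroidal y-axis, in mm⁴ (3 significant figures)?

I_yy ≈ 6.26 × 10⁷ mm⁴

Decompose the section into non-overlapping parts with the origin at the bottom-left of its bounding rectangle.
Bottom flange: 250 × 24, A = 6 000 mm², x = 125 mm, Ī = 31 250 000 mm⁴.
Web: 14 × 240, A = 3 360 mm², x = 125 mm, Ī = 54 880 mm⁴.
Top flange: 250 × 24, A = 6 000 mm², x = 125 mm, Ī = 31 250 000 mm⁴.
By symmetry the centroid is at mid-width, x̄ = 125 mm.
All pieces are centred on the centroidal y-axis, so I = ΣĪ = 62 554 880 mm⁴.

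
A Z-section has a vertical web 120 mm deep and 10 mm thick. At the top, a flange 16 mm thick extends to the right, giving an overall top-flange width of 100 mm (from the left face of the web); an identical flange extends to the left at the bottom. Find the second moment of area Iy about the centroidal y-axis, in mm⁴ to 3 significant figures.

Iy ≈ 9.15 × 10⁶ mm⁴

Split into non-overlapping primitives; take the origin at the lower-left of the bounding box.
Web: 10 × 120, A = 1 200 mm², x = 95 mm, Ī = 10 000 mm⁴.
Top flange (beyond web): 90 × 16, A = 1 440 mm², x = 145 mm, Ī = 972 000 mm⁴.
Bottom flange (beyond web): 90 × 16, A = 1 440 mm², x = 45 mm, Ī = 972 000 mm⁴.
Centroid: x̄ = ΣA·x / ΣA = 95 mm.
Transfer each piece to the centroidal y-axis using Ī + A·d² with d = x − 95:
  web: d = 0 mm → contributes +10 000 mm⁴
  top flange (beyond web): d = 50 mm → contributes +4 572 000 mm⁴
  bottom flange (beyond web): d = -50 mm → contributes +4 572 000 mm⁴
Total I = 9 154 000 mm⁴.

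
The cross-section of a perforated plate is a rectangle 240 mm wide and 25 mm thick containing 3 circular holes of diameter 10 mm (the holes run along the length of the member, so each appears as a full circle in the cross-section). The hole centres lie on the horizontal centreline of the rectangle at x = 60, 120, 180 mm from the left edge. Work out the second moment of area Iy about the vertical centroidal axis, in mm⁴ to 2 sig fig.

Iy ≈ 2.8 × 10⁷ mm⁴

Decompose the section into non-overlapping parts with the origin at the bottom-left of its bounding rectangle.
Plate: 240 × 25, A = 6 000 mm², x = 120 mm, Ī = 28 800 000 mm⁴.
Hole 1 (subtracted): ⌀10, A = 78.54 mm², x = 60 mm, Ī = 490.9 mm⁴.
Hole 2 (subtracted): ⌀10, A = 78.54 mm², x = 120 mm, Ī = 490.9 mm⁴.
Hole 3 (subtracted): ⌀10, A = 78.54 mm², x = 180 mm, Ī = 490.9 mm⁴.
By symmetry the centroid is at mid-width, x̄ = 120 mm.
Transfer each piece to the vertical centroidal axis using Ī + A·d² with d = x − 120:
  plate: d = 0 mm → contributes +28 800 000 mm⁴
  hole 1: d = -60 mm → contributes −283 234 mm⁴
  hole 2: d = 0 mm → contributes −490.9 mm⁴
  hole 3: d = 60 mm → contributes −283 234 mm⁴
Total I = 28 233 041 mm⁴.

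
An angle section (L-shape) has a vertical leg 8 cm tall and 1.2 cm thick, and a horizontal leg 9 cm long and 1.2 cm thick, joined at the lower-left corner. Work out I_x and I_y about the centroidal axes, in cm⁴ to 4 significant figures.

I_x ≈ 107.1 cm⁴, I_y ≈ 144.6 cm⁴

Treat the section as a set of non-overlapping primitives; coordinates are from the bounding-box lower-left.
Vertical leg: 1.2 × 8, A = 9.6 cm², y = 4 cm, Ī = 51.2 cm⁴.
Horizontal leg (remainder): 7.8 × 1.2, A = 9.36 cm², y = 0.6 cm, Ī = 1.1232 cm⁴.
Centroid: ȳ = ΣA·y / ΣA = 2.32152 cm.
Transfer each piece to the centroidal x-axis using Ī + A·d² with d = y − 2.32152:
  vertical leg: d = 1.67848 cm → contributes +78.2461 cm⁴
  horizontal leg (remainder): d = -1.72152 cm → contributes +28.8628 cm⁴
Total I = 107.109 cm⁴.
For the y-axis: x̄ = 2.82152 cm.
Repeating about the centroidal y-axis gives I_y = 144.577 cm⁴.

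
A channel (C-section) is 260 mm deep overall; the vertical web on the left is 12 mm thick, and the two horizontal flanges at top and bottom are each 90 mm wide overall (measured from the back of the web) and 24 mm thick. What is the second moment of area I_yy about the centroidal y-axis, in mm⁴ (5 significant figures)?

I_yy ≈ 5.3818 × 10⁶ mm⁴

Split into non-overlapping primitives; take the origin at the lower-left of the bounding box.
Web: 12 × 260, A = 3 120 mm², x = 6 mm, Ī = 37 440 mm⁴.
Top flange (beyond web): 78 × 24, A = 1 872 mm², x = 51 mm, Ī = 949 104 mm⁴.
Bottom flange (beyond web): 78 × 24, A = 1 872 mm², x = 51 mm, Ī = 949 104 mm⁴.
Centroid: x̄ = ΣA·x / ΣA = 30.54545 mm.
Transfer each piece to the centroidal y-axis using Ī + A·d² with d = x − 30.54545:
  web: d = -24.54545 mm → contributes +1 917 176 mm⁴
  top flange (beyond web): d = 20.45455 mm → contributes +1 732 327 mm⁴
  bottom flange (beyond web): d = 20.45455 mm → contributes +1 732 327 mm⁴
Total I = 5 381 830 mm⁴.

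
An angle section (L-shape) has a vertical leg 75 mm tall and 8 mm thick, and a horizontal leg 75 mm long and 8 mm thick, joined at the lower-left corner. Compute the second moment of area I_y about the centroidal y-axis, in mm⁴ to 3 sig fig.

I_y ≈ 6.02 × 10⁵ mm⁴

Break the section into simple shapes (no overlaps), measuring from the bottom-left corner of the bounding box.
Vertical leg: 8 × 75, A = 600 mm², x = 4 mm, Ī = 3 200 mm⁴.
Horizontal leg (remainder): 67 × 8, A = 536 mm², x = 41.5 mm, Ī = 200 509 mm⁴.
Centroid: x̄ = ΣA·x / ΣA = 21.694 mm.
Transfer each piece to the centroidal y-axis using Ī + A·d² with d = x − 21.694:
  vertical leg: d = -17.694 mm → contributes +191 039 mm⁴
  horizontal leg (remainder): d = 19.806 mm → contributes +410 777 mm⁴
Total I = 601 816 mm⁴.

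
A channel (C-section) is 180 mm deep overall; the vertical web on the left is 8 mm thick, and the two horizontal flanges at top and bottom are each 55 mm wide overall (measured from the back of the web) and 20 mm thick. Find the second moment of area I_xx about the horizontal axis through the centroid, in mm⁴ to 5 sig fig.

Decompose the section into non-overlapping parts with the origin at the bottom-left of its bounding rectangle.
Web: 8 × 180, A = 1 440 mm², y = 90 mm, Ī = 3 888 000 mm⁴.
Top flange (beyond web): 47 × 20, A = 940 mm², y = 170 mm, Ī = 31333.33 mm⁴.
Bottom flange (beyond web): 47 × 20, A = 940 mm², y = 10 mm, Ī = 31333.33 mm⁴.
By symmetry the centroid is at mid-height, ȳ = 90 mm.
Transfer each piece to the horizontal axis through the centroid using Ī + A·d² with d = y − 90:
  web: d = 0 mm → contributes +3 888 000 mm⁴
  top flange (beyond web): d = 80 mm → contributes +6 047 333 mm⁴
  bottom flange (beyond web): d = -80 mm → contributes +6 047 333 mm⁴
Total I = 15 982 667 mm⁴.

I_xx ≈ 1.5983 × 10⁷ mm⁴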